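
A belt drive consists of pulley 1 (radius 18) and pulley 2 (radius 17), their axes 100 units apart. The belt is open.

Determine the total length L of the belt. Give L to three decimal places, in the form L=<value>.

open belt: β = asin((r2−r1)/C) = asin(-1/100) = -0.5730°
wrap1 = π − 2β = 181.1459°
wrap2 = π + 2β = 178.8541°
tangent length = C·cosβ = 99.9950
L = r1·wrap1 + r2·wrap2 + 2·C·cosβ = 18·3.1616 + 17·3.1216 + 2·99.9950 = 309.9657

L=309.966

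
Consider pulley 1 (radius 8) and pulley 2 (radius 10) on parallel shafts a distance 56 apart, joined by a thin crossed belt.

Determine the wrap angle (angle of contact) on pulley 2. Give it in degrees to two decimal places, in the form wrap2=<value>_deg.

wrap2=217.50_deg

crossed belt: β = asin((r1+r2)/C) = asin(18/56) = 18.7493°
wrap1 = wrap2 = π + 2β = 217.4987°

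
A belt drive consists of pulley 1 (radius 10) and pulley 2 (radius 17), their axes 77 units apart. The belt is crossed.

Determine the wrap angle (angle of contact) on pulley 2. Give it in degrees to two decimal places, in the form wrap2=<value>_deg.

crossed belt: β = asin((r1+r2)/C) = asin(27/77) = 20.5270°
wrap1 = wrap2 = π + 2β = 221.0541°

wrap2=221.05_deg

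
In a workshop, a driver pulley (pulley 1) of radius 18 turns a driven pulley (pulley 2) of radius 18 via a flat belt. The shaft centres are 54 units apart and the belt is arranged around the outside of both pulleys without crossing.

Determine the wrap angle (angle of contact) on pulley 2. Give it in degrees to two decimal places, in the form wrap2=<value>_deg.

wrap2=180.00_deg

open belt: β = asin((r2−r1)/C) = asin(0/54) = 0.0000°
wrap1 = π − 2β = 180.0000°
wrap2 = π + 2β = 180.0000°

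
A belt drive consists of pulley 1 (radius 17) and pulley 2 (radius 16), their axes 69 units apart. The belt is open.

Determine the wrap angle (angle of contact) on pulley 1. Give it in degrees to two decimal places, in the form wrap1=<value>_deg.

open belt: β = asin((r2−r1)/C) = asin(-1/69) = -0.8304°
wrap1 = π − 2β = 181.6608°
wrap2 = π + 2β = 178.3392°

wrap1=181.66_deg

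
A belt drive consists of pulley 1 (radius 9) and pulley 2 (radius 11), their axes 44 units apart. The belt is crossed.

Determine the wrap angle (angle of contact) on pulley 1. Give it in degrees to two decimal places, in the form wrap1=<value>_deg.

wrap1=234.07_deg

crossed belt: β = asin((r1+r2)/C) = asin(20/44) = 27.0357°
wrap1 = wrap2 = π + 2β = 234.0714°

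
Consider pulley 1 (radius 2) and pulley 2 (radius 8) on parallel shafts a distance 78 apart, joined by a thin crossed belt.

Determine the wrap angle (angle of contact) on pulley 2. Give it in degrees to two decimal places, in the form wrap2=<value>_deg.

crossed belt: β = asin((r1+r2)/C) = asin(10/78) = 7.3659°
wrap1 = wrap2 = π + 2β = 194.7318°

wrap2=194.73_deg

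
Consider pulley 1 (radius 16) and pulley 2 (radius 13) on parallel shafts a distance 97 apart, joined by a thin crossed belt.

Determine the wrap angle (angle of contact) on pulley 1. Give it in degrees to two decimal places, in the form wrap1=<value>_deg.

crossed belt: β = asin((r1+r2)/C) = asin(29/97) = 17.3957°
wrap1 = wrap2 = π + 2β = 214.7914°

wrap1=214.79_deg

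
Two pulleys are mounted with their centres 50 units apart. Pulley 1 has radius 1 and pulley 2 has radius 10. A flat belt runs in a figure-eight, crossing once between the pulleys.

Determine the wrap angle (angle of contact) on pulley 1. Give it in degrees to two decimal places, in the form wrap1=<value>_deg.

wrap1=205.42_deg

crossed belt: β = asin((r1+r2)/C) = asin(11/50) = 12.7090°
wrap1 = wrap2 = π + 2β = 205.4181°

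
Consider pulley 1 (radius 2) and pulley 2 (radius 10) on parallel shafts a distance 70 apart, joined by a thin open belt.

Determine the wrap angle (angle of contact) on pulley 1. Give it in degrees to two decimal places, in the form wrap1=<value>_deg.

wrap1=166.88_deg

open belt: β = asin((r2−r1)/C) = asin(8/70) = 6.5624°
wrap1 = π − 2β = 166.8751°
wrap2 = π + 2β = 193.1249°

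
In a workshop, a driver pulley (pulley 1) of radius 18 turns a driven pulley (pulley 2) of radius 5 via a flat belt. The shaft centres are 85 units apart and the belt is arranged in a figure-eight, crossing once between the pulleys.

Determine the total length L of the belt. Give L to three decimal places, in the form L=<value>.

crossed belt: β = asin((r1+r2)/C) = asin(23/85) = 15.6993°
wrap1 = wrap2 = π + 2β = 211.3985°
tangent length = C·cosβ = 81.8291
L = (r1+r2)·wrap + 2·C·cosβ = 23·3.6896 + 2·81.8291 = 248.5190

L=248.519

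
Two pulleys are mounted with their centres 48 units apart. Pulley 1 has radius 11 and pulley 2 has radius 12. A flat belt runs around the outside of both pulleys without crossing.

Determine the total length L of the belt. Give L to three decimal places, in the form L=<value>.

L=168.277

open belt: β = asin((r2−r1)/C) = asin(1/48) = 1.1937°
wrap1 = π − 2β = 177.6125°
wrap2 = π + 2β = 182.3875°
tangent length = C·cosβ = 47.9896
L = r1·wrap1 + r2·wrap2 + 2·C·cosβ = 11·3.0999 + 12·3.1833 + 2·47.9896 = 168.2775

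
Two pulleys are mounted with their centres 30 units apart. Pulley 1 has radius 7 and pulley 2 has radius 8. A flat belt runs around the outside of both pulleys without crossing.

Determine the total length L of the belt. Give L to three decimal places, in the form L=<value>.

L=107.157

open belt: β = asin((r2−r1)/C) = asin(1/30) = 1.9102°
wrap1 = π − 2β = 176.1796°
wrap2 = π + 2β = 183.8204°
tangent length = C·cosβ = 29.9833
L = r1·wrap1 + r2·wrap2 + 2·C·cosβ = 7·3.0749 + 8·3.2083 + 2·29.9833 = 107.1572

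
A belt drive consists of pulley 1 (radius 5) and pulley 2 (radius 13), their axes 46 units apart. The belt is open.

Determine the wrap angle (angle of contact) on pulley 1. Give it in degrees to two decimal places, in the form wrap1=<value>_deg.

open belt: β = asin((r2−r1)/C) = asin(8/46) = 10.0154°
wrap1 = π − 2β = 159.9692°
wrap2 = π + 2β = 200.0308°

wrap1=159.97_deg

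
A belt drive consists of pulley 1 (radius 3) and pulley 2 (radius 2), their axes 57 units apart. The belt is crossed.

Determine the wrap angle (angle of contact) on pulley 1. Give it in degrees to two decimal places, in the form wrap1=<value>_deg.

crossed belt: β = asin((r1+r2)/C) = asin(5/57) = 5.0324°
wrap1 = wrap2 = π + 2β = 190.0648°

wrap1=190.06_deg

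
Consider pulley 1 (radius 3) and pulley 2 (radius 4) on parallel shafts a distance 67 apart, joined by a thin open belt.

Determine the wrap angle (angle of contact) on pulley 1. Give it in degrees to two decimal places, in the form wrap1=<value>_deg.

wrap1=178.29_deg

open belt: β = asin((r2−r1)/C) = asin(1/67) = 0.8552°
wrap1 = π − 2β = 178.2896°
wrap2 = π + 2β = 181.7104°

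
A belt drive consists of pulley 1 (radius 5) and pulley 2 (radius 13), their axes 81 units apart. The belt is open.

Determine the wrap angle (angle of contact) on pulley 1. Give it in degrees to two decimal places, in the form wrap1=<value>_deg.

wrap1=168.66_deg

open belt: β = asin((r2−r1)/C) = asin(8/81) = 5.6681°
wrap1 = π − 2β = 168.6638°
wrap2 = π + 2β = 191.3362°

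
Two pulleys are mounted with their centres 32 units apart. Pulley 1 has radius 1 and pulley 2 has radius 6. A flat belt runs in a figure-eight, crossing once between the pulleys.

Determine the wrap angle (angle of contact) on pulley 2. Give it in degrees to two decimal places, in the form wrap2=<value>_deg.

crossed belt: β = asin((r1+r2)/C) = asin(7/32) = 12.6356°
wrap1 = wrap2 = π + 2β = 205.2713°

wrap2=205.27_deg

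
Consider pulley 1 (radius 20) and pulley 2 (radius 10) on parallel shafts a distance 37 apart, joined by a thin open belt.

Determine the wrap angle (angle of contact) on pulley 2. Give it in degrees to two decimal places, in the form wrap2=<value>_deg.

wrap2=148.64_deg

open belt: β = asin((r2−r1)/C) = asin(-10/37) = -15.6804°
wrap1 = π − 2β = 211.3607°
wrap2 = π + 2β = 148.6393°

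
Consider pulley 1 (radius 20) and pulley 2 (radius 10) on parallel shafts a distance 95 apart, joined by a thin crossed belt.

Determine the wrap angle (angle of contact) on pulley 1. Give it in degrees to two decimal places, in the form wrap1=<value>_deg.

crossed belt: β = asin((r1+r2)/C) = asin(30/95) = 18.4085°
wrap1 = wrap2 = π + 2β = 216.8170°

wrap1=216.82_deg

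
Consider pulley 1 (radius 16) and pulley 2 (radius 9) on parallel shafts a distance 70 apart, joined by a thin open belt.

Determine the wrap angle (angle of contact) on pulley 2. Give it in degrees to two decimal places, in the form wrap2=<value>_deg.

open belt: β = asin((r2−r1)/C) = asin(-7/70) = -5.7392°
wrap1 = π − 2β = 191.4783°
wrap2 = π + 2β = 168.5217°

wrap2=168.52_deg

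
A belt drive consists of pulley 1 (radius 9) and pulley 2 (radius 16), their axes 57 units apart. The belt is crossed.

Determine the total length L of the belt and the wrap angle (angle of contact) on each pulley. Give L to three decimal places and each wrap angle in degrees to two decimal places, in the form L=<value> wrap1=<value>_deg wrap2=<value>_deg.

crossed belt: β = asin((r1+r2)/C) = asin(25/57) = 26.0144°
wrap1 = wrap2 = π + 2β = 232.0287°
tangent length = C·cosβ = 51.2250
L = (r1+r2)·wrap + 2·C·cosβ = 25·4.0497 + 2·51.2250 = 203.6916

L=203.692 wrap1=232.03_deg wrap2=232.03_deg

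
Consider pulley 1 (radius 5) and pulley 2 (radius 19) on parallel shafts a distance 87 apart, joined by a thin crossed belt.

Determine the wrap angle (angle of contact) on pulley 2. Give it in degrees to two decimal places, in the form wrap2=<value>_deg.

wrap2=212.03_deg

crossed belt: β = asin((r1+r2)/C) = asin(24/87) = 16.0134°
wrap1 = wrap2 = π + 2β = 212.0268°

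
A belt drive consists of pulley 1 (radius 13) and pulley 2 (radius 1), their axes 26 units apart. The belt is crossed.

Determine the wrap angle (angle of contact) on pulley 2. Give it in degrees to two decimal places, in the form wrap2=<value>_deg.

wrap2=245.16_deg

crossed belt: β = asin((r1+r2)/C) = asin(14/26) = 32.5790°
wrap1 = wrap2 = π + 2β = 245.1579°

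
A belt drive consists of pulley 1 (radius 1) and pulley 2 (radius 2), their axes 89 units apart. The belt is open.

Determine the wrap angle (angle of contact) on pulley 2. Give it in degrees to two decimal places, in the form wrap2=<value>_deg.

open belt: β = asin((r2−r1)/C) = asin(1/89) = 0.6438°
wrap1 = π − 2β = 178.7124°
wrap2 = π + 2β = 181.2876°

wrap2=181.29_deg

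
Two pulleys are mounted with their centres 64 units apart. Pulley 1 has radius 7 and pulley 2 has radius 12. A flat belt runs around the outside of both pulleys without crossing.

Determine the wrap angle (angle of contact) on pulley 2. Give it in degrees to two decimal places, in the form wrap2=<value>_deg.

open belt: β = asin((r2−r1)/C) = asin(5/64) = 4.4808°
wrap1 = π − 2β = 171.0384°
wrap2 = π + 2β = 188.9616°

wrap2=188.96_deg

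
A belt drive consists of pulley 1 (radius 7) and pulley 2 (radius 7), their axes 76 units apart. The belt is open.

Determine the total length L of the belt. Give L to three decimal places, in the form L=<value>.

L=195.982

open belt: β = asin((r2−r1)/C) = asin(0/76) = 0.0000°
wrap1 = π − 2β = 180.0000°
wrap2 = π + 2β = 180.0000°
tangent length = C·cosβ = 76.0000
L = r1·wrap1 + r2·wrap2 + 2·C·cosβ = 7·3.1416 + 7·3.1416 + 2·76.0000 = 195.9823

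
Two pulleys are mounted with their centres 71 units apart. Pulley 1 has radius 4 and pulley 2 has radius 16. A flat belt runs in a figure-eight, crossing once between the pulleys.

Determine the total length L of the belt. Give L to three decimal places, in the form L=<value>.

crossed belt: β = asin((r1+r2)/C) = asin(20/71) = 16.3611°
wrap1 = wrap2 = π + 2β = 212.7222°
tangent length = C·cosβ = 68.1249
L = (r1+r2)·wrap + 2·C·cosβ = 20·3.7127 + 2·68.1249 = 210.5038

L=210.504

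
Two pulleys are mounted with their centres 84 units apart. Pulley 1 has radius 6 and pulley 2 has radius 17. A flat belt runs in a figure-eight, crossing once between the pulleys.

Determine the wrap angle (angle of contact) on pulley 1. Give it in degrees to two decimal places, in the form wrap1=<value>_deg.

crossed belt: β = asin((r1+r2)/C) = asin(23/84) = 15.8911°
wrap1 = wrap2 = π + 2β = 211.7822°

wrap1=211.78_deg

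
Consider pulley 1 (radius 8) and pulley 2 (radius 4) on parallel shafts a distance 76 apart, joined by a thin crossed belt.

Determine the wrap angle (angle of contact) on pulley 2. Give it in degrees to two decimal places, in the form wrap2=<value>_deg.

crossed belt: β = asin((r1+r2)/C) = asin(12/76) = 9.0847°
wrap1 = wrap2 = π + 2β = 198.1694°

wrap2=198.17_deg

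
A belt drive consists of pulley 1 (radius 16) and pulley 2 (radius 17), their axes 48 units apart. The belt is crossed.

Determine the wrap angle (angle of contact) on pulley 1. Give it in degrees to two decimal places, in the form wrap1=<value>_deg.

crossed belt: β = asin((r1+r2)/C) = asin(33/48) = 43.4325°
wrap1 = wrap2 = π + 2β = 266.8651°

wrap1=266.87_deg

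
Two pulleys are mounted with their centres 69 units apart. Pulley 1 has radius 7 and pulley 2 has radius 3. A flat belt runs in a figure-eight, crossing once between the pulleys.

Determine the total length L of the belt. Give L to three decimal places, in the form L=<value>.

L=170.868

crossed belt: β = asin((r1+r2)/C) = asin(10/69) = 8.3331°
wrap1 = wrap2 = π + 2β = 196.6662°
tangent length = C·cosβ = 68.2715
L = (r1+r2)·wrap + 2·C·cosβ = 10·3.4325 + 2·68.2715 = 170.8678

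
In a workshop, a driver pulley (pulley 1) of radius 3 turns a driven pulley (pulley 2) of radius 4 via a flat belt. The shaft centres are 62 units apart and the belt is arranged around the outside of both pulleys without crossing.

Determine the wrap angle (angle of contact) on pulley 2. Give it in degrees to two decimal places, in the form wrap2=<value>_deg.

wrap2=181.85_deg

open belt: β = asin((r2−r1)/C) = asin(1/62) = 0.9242°
wrap1 = π − 2β = 178.1517°
wrap2 = π + 2β = 181.8483°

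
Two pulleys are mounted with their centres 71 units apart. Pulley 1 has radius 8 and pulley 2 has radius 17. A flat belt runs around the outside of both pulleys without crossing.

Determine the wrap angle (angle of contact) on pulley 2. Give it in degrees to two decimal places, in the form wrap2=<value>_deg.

open belt: β = asin((r2−r1)/C) = asin(9/71) = 7.2824°
wrap1 = π − 2β = 165.4351°
wrap2 = π + 2β = 194.5649°

wrap2=194.56_deg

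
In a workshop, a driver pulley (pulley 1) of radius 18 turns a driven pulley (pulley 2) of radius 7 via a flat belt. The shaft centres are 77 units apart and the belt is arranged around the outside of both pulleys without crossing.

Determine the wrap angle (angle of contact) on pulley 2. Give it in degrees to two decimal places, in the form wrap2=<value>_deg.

wrap2=163.57_deg

open belt: β = asin((r2−r1)/C) = asin(-11/77) = -8.2132°
wrap1 = π − 2β = 196.4264°
wrap2 = π + 2β = 163.5736°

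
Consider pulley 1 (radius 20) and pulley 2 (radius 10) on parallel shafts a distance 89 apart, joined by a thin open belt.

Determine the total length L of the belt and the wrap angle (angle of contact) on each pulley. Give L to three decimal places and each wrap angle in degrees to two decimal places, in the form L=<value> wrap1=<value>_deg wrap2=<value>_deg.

L=273.373 wrap1=192.90_deg wrap2=167.10_deg

open belt: β = asin((r2−r1)/C) = asin(-10/89) = -6.4514°
wrap1 = π − 2β = 192.9027°
wrap2 = π + 2β = 167.0973°
tangent length = C·cosβ = 88.4364
L = r1·wrap1 + r2·wrap2 + 2·C·cosβ = 20·3.3668 + 10·2.9164 + 2·88.4364 = 273.3726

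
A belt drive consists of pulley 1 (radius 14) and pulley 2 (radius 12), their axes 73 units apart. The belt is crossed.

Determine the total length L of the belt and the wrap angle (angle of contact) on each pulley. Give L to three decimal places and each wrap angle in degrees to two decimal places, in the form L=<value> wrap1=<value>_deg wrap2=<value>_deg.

L=237.044 wrap1=221.73_deg wrap2=221.73_deg

crossed belt: β = asin((r1+r2)/C) = asin(26/73) = 20.8648°
wrap1 = wrap2 = π + 2β = 221.7296°
tangent length = C·cosβ = 68.2129
L = (r1+r2)·wrap + 2·C·cosβ = 26·3.8699 + 2·68.2129 = 237.0435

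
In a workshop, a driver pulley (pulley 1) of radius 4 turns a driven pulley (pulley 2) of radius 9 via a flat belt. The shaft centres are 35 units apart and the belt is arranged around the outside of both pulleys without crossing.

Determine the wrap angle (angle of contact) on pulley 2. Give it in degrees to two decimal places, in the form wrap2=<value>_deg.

open belt: β = asin((r2−r1)/C) = asin(5/35) = 8.2132°
wrap1 = π − 2β = 163.5736°
wrap2 = π + 2β = 196.4264°

wrap2=196.43_deg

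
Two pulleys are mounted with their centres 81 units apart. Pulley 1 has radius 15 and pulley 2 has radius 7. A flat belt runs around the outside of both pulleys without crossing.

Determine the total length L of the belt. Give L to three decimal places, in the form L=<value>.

open belt: β = asin((r2−r1)/C) = asin(-8/81) = -5.6681°
wrap1 = π − 2β = 191.3362°
wrap2 = π + 2β = 168.6638°
tangent length = C·cosβ = 80.6040
L = r1·wrap1 + r2·wrap2 + 2·C·cosβ = 15·3.3394 + 7·2.9437 + 2·80.6040 = 231.9058

L=231.906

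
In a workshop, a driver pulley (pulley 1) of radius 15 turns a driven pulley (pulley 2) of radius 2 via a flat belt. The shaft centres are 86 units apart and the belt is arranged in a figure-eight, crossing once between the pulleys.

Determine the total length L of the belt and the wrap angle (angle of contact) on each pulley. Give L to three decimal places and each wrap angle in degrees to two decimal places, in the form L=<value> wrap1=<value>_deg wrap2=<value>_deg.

L=228.779 wrap1=202.80_deg wrap2=202.80_deg

crossed belt: β = asin((r1+r2)/C) = asin(17/86) = 11.4010°
wrap1 = wrap2 = π + 2β = 202.8020°
tangent length = C·cosβ = 84.3030
L = (r1+r2)·wrap + 2·C·cosβ = 17·3.5396 + 2·84.3030 = 228.7786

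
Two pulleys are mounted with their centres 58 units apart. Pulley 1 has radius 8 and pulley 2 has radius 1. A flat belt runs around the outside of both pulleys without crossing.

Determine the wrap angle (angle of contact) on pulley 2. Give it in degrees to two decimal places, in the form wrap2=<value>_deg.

open belt: β = asin((r2−r1)/C) = asin(-7/58) = -6.9319°
wrap1 = π − 2β = 193.8638°
wrap2 = π + 2β = 166.1362°

wrap2=166.14_deg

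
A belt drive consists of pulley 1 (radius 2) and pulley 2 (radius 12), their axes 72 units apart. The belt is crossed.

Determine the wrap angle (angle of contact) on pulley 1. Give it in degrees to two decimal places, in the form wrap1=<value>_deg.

wrap1=202.42_deg

crossed belt: β = asin((r1+r2)/C) = asin(14/72) = 11.2123°
wrap1 = wrap2 = π + 2β = 202.4245°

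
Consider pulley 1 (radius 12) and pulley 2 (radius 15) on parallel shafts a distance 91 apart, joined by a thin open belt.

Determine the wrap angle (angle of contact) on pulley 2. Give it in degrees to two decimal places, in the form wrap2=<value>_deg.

wrap2=183.78_deg

open belt: β = asin((r2−r1)/C) = asin(3/91) = 1.8892°
wrap1 = π − 2β = 176.2216°
wrap2 = π + 2β = 183.7784°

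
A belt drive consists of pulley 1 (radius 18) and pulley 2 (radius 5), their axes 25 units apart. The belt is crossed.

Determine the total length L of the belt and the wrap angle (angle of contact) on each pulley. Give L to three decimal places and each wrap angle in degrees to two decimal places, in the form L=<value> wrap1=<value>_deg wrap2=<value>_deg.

L=145.584 wrap1=313.85_deg wrap2=313.85_deg

crossed belt: β = asin((r1+r2)/C) = asin(23/25) = 66.9261°
wrap1 = wrap2 = π + 2β = 313.8522°
tangent length = C·cosβ = 9.7980
L = (r1+r2)·wrap + 2·C·cosβ = 23·5.4778 + 2·9.7980 = 145.5843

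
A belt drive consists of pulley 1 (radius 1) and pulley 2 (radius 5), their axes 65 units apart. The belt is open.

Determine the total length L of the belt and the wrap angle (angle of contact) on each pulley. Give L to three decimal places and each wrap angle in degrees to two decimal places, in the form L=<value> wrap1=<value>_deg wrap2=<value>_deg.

open belt: β = asin((r2−r1)/C) = asin(4/65) = 3.5281°
wrap1 = π − 2β = 172.9438°
wrap2 = π + 2β = 187.0562°
tangent length = C·cosβ = 64.8768
L = r1·wrap1 + r2·wrap2 + 2·C·cosβ = 1·3.0184 + 5·3.2647 + 2·64.8768 = 149.0958

L=149.096 wrap1=172.94_deg wrap2=187.06_deg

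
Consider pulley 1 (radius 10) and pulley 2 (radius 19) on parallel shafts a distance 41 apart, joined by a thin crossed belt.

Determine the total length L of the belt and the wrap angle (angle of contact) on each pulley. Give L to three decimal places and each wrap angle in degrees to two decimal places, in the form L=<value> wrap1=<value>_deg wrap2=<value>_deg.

crossed belt: β = asin((r1+r2)/C) = asin(29/41) = 45.0170°
wrap1 = wrap2 = π + 2β = 270.0341°
tangent length = C·cosβ = 28.9828
L = (r1+r2)·wrap + 2·C·cosβ = 29·4.7130 + 2·28.9828 = 194.6420

L=194.642 wrap1=270.03_deg wrap2=270.03_deg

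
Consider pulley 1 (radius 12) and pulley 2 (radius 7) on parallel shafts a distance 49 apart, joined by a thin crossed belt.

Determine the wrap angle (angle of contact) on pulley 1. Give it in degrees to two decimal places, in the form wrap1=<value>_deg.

crossed belt: β = asin((r1+r2)/C) = asin(19/49) = 22.8149°
wrap1 = wrap2 = π + 2β = 225.6298°

wrap1=225.63_deg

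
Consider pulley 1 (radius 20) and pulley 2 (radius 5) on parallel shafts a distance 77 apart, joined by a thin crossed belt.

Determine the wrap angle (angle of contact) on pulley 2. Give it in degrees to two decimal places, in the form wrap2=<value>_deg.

wrap2=217.89_deg

crossed belt: β = asin((r1+r2)/C) = asin(25/77) = 18.9459°
wrap1 = wrap2 = π + 2β = 217.8918°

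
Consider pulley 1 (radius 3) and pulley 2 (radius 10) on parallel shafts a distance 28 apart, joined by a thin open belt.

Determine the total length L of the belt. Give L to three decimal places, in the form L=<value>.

L=98.600

open belt: β = asin((r2−r1)/C) = asin(7/28) = 14.4775°
wrap1 = π − 2β = 151.0450°
wrap2 = π + 2β = 208.9550°
tangent length = C·cosβ = 27.1109
L = r1·wrap1 + r2·wrap2 + 2·C·cosβ = 3·2.6362 + 10·3.6470 + 2·27.1109 = 98.6000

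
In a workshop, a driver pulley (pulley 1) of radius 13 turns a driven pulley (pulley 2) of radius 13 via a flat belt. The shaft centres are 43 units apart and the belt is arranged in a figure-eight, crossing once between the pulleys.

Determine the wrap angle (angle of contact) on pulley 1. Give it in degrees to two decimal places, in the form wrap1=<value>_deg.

wrap1=254.41_deg

crossed belt: β = asin((r1+r2)/C) = asin(26/43) = 37.2037°
wrap1 = wrap2 = π + 2β = 254.4075°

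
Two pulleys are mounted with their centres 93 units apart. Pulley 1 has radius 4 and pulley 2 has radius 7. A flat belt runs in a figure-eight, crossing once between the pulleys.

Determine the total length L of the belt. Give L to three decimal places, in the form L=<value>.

L=221.860

crossed belt: β = asin((r1+r2)/C) = asin(11/93) = 6.7928°
wrap1 = wrap2 = π + 2β = 193.5856°
tangent length = C·cosβ = 92.3472
L = (r1+r2)·wrap + 2·C·cosβ = 11·3.3787 + 2·92.3472 = 221.8601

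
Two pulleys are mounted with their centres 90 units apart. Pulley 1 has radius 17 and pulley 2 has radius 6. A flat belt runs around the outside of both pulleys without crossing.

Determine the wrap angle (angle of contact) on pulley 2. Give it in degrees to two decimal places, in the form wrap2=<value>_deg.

open belt: β = asin((r2−r1)/C) = asin(-11/90) = -7.0204°
wrap1 = π − 2β = 194.0407°
wrap2 = π + 2β = 165.9593°

wrap2=165.96_deg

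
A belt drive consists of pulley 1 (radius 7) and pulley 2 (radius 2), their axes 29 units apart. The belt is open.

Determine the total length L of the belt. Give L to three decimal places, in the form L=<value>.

L=87.139

open belt: β = asin((r2−r1)/C) = asin(-5/29) = -9.9282°
wrap1 = π − 2β = 199.8564°
wrap2 = π + 2β = 160.1436°
tangent length = C·cosβ = 28.5657
L = r1·wrap1 + r2·wrap2 + 2·C·cosβ = 7·3.4882 + 2·2.7950 + 2·28.5657 = 87.1386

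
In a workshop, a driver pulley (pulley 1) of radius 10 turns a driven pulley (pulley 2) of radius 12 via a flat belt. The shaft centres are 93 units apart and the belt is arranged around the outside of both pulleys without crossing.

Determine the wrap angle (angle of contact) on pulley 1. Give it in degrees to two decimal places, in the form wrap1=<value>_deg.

open belt: β = asin((r2−r1)/C) = asin(2/93) = 1.2323°
wrap1 = π − 2β = 177.5355°
wrap2 = π + 2β = 182.4645°

wrap1=177.54_deg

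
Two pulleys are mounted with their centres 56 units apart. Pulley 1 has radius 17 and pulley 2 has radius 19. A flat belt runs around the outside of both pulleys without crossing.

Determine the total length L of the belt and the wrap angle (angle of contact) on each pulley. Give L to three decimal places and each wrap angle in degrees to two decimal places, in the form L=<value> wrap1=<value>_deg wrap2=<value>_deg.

L=225.169 wrap1=175.91_deg wrap2=184.09_deg

open belt: β = asin((r2−r1)/C) = asin(2/56) = 2.0467°
wrap1 = π − 2β = 175.9066°
wrap2 = π + 2β = 184.0934°
tangent length = C·cosβ = 55.9643
L = r1·wrap1 + r2·wrap2 + 2·C·cosβ = 17·3.0701 + 19·3.2130 + 2·55.9643 = 225.1688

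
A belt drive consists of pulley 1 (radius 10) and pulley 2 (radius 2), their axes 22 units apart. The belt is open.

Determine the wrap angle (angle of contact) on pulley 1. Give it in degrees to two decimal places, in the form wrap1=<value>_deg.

wrap1=222.65_deg

open belt: β = asin((r2−r1)/C) = asin(-8/22) = -21.3237°
wrap1 = π − 2β = 222.6474°
wrap2 = π + 2β = 137.3526°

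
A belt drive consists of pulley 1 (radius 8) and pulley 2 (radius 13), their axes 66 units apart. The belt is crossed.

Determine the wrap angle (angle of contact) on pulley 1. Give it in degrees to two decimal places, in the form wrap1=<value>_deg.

crossed belt: β = asin((r1+r2)/C) = asin(21/66) = 18.5530°
wrap1 = wrap2 = π + 2β = 217.1060°

wrap1=217.11_deg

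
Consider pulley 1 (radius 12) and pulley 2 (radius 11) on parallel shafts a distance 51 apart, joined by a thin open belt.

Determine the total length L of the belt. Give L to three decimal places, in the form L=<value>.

open belt: β = asin((r2−r1)/C) = asin(-1/51) = -1.1235°
wrap1 = π − 2β = 182.2470°
wrap2 = π + 2β = 177.7530°
tangent length = C·cosβ = 50.9902
L = r1·wrap1 + r2·wrap2 + 2·C·cosβ = 12·3.1808 + 11·3.1024 + 2·50.9902 = 174.2762

L=174.276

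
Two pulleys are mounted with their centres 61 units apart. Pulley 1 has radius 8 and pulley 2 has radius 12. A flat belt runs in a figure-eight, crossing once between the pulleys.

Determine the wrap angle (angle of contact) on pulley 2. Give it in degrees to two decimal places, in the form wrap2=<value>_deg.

wrap2=218.28_deg

crossed belt: β = asin((r1+r2)/C) = asin(20/61) = 19.1395°
wrap1 = wrap2 = π + 2β = 218.2789°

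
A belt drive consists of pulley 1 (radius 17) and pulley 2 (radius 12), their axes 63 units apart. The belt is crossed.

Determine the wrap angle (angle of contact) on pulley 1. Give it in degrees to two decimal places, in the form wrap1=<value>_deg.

wrap1=234.82_deg

crossed belt: β = asin((r1+r2)/C) = asin(29/63) = 27.4076°
wrap1 = wrap2 = π + 2β = 234.8152°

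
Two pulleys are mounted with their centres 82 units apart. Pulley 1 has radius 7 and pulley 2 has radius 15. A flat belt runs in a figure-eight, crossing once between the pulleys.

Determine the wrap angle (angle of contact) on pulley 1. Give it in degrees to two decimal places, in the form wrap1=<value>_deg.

crossed belt: β = asin((r1+r2)/C) = asin(22/82) = 15.5627°
wrap1 = wrap2 = π + 2β = 211.1254°

wrap1=211.13_deg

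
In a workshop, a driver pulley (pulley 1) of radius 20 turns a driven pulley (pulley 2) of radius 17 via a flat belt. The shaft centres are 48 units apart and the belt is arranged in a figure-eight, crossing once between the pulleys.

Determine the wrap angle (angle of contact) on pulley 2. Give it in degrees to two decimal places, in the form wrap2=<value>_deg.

wrap2=280.86_deg

crossed belt: β = asin((r1+r2)/C) = asin(37/48) = 50.4288°
wrap1 = wrap2 = π + 2β = 280.8576°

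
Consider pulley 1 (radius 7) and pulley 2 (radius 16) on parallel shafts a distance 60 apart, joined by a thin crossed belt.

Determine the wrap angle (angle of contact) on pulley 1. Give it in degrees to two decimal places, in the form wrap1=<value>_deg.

crossed belt: β = asin((r1+r2)/C) = asin(23/60) = 22.5403°
wrap1 = wrap2 = π + 2β = 225.0806°

wrap1=225.08_deg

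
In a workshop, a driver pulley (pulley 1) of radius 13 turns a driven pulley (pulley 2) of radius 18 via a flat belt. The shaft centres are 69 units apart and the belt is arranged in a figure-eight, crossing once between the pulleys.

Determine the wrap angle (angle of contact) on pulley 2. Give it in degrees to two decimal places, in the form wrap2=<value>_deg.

wrap2=233.39_deg

crossed belt: β = asin((r1+r2)/C) = asin(31/69) = 26.6972°
wrap1 = wrap2 = π + 2β = 233.3944°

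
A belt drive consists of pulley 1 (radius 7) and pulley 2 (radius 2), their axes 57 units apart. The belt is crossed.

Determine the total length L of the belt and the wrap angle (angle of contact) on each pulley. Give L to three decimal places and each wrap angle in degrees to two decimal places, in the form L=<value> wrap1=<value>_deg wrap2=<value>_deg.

L=143.698 wrap1=198.17_deg wrap2=198.17_deg

crossed belt: β = asin((r1+r2)/C) = asin(9/57) = 9.0847°
wrap1 = wrap2 = π + 2β = 198.1694°
tangent length = C·cosβ = 56.2850
L = (r1+r2)·wrap + 2·C·cosβ = 9·3.4587 + 2·56.2850 = 143.6984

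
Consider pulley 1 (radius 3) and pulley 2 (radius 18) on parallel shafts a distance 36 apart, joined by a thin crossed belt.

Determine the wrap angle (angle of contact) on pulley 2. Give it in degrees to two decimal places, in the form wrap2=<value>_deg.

crossed belt: β = asin((r1+r2)/C) = asin(21/36) = 35.6853°
wrap1 = wrap2 = π + 2β = 251.3707°

wrap2=251.37_deg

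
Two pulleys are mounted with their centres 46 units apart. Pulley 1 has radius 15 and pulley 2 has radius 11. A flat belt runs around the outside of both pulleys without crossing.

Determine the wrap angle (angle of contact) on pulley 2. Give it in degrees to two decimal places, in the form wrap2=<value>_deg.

open belt: β = asin((r2−r1)/C) = asin(-4/46) = -4.9885°
wrap1 = π − 2β = 189.9771°
wrap2 = π + 2β = 170.0229°

wrap2=170.02_deg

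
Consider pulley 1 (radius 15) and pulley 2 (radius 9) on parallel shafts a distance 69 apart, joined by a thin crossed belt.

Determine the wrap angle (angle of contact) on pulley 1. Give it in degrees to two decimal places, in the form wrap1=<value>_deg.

wrap1=220.71_deg

crossed belt: β = asin((r1+r2)/C) = asin(24/69) = 20.3544°
wrap1 = wrap2 = π + 2β = 220.7088°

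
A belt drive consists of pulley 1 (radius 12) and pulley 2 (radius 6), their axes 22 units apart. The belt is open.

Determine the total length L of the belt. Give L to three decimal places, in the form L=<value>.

L=102.195

open belt: β = asin((r2−r1)/C) = asin(-6/22) = -15.8266°
wrap1 = π − 2β = 211.6532°
wrap2 = π + 2β = 148.3468°
tangent length = C·cosβ = 21.1660
L = r1·wrap1 + r2·wrap2 + 2·C·cosβ = 12·3.6940 + 6·2.5891 + 2·21.1660 = 102.1954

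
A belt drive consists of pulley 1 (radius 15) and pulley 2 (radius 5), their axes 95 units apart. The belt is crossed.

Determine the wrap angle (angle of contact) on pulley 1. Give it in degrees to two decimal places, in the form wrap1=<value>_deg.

crossed belt: β = asin((r1+r2)/C) = asin(20/95) = 12.1532°
wrap1 = wrap2 = π + 2β = 204.3064°

wrap1=204.31_deg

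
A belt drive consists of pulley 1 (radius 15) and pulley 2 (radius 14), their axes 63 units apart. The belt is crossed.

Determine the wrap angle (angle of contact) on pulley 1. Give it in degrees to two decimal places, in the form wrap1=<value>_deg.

wrap1=234.82_deg

crossed belt: β = asin((r1+r2)/C) = asin(29/63) = 27.4076°
wrap1 = wrap2 = π + 2β = 234.8152°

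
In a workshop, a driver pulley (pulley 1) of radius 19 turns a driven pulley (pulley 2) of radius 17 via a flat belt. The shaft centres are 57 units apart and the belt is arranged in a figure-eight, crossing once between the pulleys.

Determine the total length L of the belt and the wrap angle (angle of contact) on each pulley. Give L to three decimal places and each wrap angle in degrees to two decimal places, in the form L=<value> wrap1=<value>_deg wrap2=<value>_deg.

L=250.701 wrap1=258.33_deg wrap2=258.33_deg

crossed belt: β = asin((r1+r2)/C) = asin(36/57) = 39.1667°
wrap1 = wrap2 = π + 2β = 258.3334°
tangent length = C·cosβ = 44.1928
L = (r1+r2)·wrap + 2·C·cosβ = 36·4.5088 + 2·44.1928 = 250.7012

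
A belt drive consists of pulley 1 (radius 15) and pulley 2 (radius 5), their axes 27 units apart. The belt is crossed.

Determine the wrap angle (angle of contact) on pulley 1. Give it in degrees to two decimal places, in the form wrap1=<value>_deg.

crossed belt: β = asin((r1+r2)/C) = asin(20/27) = 47.7946°
wrap1 = wrap2 = π + 2β = 275.5891°

wrap1=275.59_deg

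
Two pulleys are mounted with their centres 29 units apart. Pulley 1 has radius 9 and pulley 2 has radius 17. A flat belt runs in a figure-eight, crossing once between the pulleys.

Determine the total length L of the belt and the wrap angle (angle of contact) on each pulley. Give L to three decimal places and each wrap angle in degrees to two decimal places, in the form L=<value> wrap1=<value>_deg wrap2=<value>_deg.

L=165.192 wrap1=307.42_deg wrap2=307.42_deg

crossed belt: β = asin((r1+r2)/C) = asin(26/29) = 63.7084°
wrap1 = wrap2 = π + 2β = 307.4169°
tangent length = C·cosβ = 12.8452
L = (r1+r2)·wrap + 2·C·cosβ = 26·5.3654 + 2·12.8452 = 165.1918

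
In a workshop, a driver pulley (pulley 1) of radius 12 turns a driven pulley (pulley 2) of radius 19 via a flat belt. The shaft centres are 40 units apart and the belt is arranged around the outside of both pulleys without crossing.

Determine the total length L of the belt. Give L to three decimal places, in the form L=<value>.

open belt: β = asin((r2−r1)/C) = asin(7/40) = 10.0787°
wrap1 = π − 2β = 159.8427°
wrap2 = π + 2β = 200.1573°
tangent length = C·cosβ = 39.3827
L = r1·wrap1 + r2·wrap2 + 2·C·cosβ = 12·2.7898 + 19·3.4934 + 2·39.3827 = 178.6175

L=178.618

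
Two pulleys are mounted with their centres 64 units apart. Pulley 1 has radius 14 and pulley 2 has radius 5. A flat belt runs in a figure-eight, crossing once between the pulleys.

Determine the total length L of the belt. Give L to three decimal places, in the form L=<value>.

crossed belt: β = asin((r1+r2)/C) = asin(19/64) = 17.2700°
wrap1 = wrap2 = π + 2β = 214.5400°
tangent length = C·cosβ = 61.1146
L = (r1+r2)·wrap + 2·C·cosβ = 19·3.7444 + 2·61.1146 = 193.3735

L=193.373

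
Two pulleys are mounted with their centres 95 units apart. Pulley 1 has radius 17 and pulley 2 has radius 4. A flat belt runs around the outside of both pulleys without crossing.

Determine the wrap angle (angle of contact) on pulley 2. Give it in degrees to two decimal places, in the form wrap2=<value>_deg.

open belt: β = asin((r2−r1)/C) = asin(-13/95) = -7.8652°
wrap1 = π − 2β = 195.7303°
wrap2 = π + 2β = 164.2697°

wrap2=164.27_deg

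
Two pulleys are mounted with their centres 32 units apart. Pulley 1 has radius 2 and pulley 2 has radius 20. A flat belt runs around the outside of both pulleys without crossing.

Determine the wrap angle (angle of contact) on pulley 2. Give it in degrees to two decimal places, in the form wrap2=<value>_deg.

open belt: β = asin((r2−r1)/C) = asin(18/32) = 34.2289°
wrap1 = π − 2β = 111.5423°
wrap2 = π + 2β = 248.4577°

wrap2=248.46_deg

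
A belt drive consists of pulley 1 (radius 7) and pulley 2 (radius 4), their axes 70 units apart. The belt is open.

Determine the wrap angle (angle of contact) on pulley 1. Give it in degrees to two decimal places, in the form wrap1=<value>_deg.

open belt: β = asin((r2−r1)/C) = asin(-3/70) = -2.4563°
wrap1 = π − 2β = 184.9126°
wrap2 = π + 2β = 175.0874°

wrap1=184.91_deg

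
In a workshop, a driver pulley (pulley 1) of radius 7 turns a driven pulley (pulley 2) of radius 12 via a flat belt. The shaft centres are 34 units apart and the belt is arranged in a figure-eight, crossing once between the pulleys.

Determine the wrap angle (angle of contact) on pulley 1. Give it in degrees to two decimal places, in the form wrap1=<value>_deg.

wrap1=247.95_deg

crossed belt: β = asin((r1+r2)/C) = asin(19/34) = 33.9745°
wrap1 = wrap2 = π + 2β = 247.9490°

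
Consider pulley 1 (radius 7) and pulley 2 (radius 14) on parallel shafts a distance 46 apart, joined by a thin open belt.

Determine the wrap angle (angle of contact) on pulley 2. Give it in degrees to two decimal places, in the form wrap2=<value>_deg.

wrap2=197.51_deg

open belt: β = asin((r2−r1)/C) = asin(7/46) = 8.7529°
wrap1 = π − 2β = 162.4941°
wrap2 = π + 2β = 197.5059°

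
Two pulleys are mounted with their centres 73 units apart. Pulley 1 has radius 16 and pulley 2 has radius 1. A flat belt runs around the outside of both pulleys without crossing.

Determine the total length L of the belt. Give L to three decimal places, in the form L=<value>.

open belt: β = asin((r2−r1)/C) = asin(-15/73) = -11.8576°
wrap1 = π − 2β = 203.7151°
wrap2 = π + 2β = 156.2849°
tangent length = C·cosβ = 71.4423
L = r1·wrap1 + r2·wrap2 + 2·C·cosβ = 16·3.5555 + 1·2.7277 + 2·71.4423 = 202.5003

L=202.500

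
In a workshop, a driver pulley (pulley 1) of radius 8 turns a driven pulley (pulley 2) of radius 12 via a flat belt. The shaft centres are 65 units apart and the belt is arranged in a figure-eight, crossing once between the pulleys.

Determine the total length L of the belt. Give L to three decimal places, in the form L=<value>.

L=199.036

crossed belt: β = asin((r1+r2)/C) = asin(20/65) = 17.9202°
wrap1 = wrap2 = π + 2β = 215.8404°
tangent length = C·cosβ = 61.8466
L = (r1+r2)·wrap + 2·C·cosβ = 20·3.7671 + 2·61.8466 = 199.0357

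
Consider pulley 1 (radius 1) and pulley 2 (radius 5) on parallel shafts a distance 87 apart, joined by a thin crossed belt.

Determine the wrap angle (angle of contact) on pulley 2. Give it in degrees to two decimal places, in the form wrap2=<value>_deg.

crossed belt: β = asin((r1+r2)/C) = asin(6/87) = 3.9546°
wrap1 = wrap2 = π + 2β = 187.9091°

wrap2=187.91_deg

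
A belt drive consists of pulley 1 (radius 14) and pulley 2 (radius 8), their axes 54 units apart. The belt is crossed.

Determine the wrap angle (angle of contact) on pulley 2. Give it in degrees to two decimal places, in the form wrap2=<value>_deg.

crossed belt: β = asin((r1+r2)/C) = asin(22/54) = 24.0421°
wrap1 = wrap2 = π + 2β = 228.0842°

wrap2=228.08_deg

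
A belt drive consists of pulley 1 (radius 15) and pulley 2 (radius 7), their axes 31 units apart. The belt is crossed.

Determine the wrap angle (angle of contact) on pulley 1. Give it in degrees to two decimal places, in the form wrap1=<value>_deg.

crossed belt: β = asin((r1+r2)/C) = asin(22/31) = 45.2087°
wrap1 = wrap2 = π + 2β = 270.4174°

wrap1=270.42_deg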